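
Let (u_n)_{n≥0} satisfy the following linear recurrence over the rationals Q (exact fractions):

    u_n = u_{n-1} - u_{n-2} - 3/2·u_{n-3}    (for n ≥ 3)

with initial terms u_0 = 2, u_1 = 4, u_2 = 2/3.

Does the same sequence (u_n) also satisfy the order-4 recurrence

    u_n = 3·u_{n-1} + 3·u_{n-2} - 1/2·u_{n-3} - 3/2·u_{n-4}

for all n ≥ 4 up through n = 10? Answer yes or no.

no

Terms u_0..u_10: 2, 4, 2/3, -19/3, -13, -23/3, 89/6, 42, 116/3, -307/12, -509/4
n=4: candidate gives -22, actual u_4 = -13 ✗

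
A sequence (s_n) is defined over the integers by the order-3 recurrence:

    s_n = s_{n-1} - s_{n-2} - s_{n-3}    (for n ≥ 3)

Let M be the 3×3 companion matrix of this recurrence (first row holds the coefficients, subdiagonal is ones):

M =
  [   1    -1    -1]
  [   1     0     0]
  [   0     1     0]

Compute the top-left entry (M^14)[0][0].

(M^14)[0][0] is the top entry after applying M 14 times to the unit state (1, 0, 0). Equivalently it is h_{16} for the auxiliary sequence (h_n) obeying the same recurrence with h_2 = 1 and h_i = 0 for 0 ≤ i < 2:
h_3 = 1·1 + -1·0 + -1·0 = 1
h_4 = 1·1 + -1·1 + -1·0 = 0
h_5 = 1·0 + -1·1 + -1·1 = -2
h_6 = 1·-2 + -1·0 + -1·1 = -3
h_7 = 1·-3 + -1·-2 + -1·0 = -1
h_8 = 1·-1 + -1·-3 + -1·-2 = 4
h_9 = 1·4 + -1·-1 + -1·-3 = 8
h_10 = 1·8 + -1·4 + -1·-1 = 5
h_11 = 1·5 + -1·8 + -1·4 = -7
h_12 = 1·-7 + -1·5 + -1·8 = -20
h_13 = 1·-20 + -1·-7 + -1·5 = -18
h_14 = 1·-18 + -1·-20 + -1·-7 = 9
h_15 = 1·9 + -1·-18 + -1·-20 = 47
h_16 = 1·47 + -1·9 + -1·-18 = 56

56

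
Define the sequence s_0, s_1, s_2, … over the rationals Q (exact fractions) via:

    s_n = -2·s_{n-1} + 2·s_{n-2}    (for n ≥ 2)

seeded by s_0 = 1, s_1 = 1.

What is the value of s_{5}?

s_2 = -2·1 + 2·1 = 0
s_3 = -2·0 + 2·1 = 2
s_4 = -2·2 + 2·0 = -4
s_5 = -2·-4 + 2·2 = 12

12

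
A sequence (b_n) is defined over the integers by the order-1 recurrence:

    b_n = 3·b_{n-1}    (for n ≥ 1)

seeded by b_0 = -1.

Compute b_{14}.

b_1 = 3·-1 = -3
b_2 = 3·-3 = -9
b_3 = 3·-9 = -27
b_4 = 3·-27 = -81
b_5 = 3·-81 = -243
b_6 = 3·-243 = -729
b_7 = 3·-729 = -2187
b_8 = 3·-2187 = -6561
b_9 = 3·-6561 = -19683
b_10 = 3·-19683 = -59049
b_11 = 3·-59049 = -177147
b_12 = 3·-177147 = -531441
b_13 = 3·-531441 = -1594323
b_14 = 3·-1594323 = -4782969

-4782969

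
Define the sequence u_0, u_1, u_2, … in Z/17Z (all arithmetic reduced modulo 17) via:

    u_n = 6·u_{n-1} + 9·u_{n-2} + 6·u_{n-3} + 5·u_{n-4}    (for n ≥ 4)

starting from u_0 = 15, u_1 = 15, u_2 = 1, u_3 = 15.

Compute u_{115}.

u_4 = 6·15 + 9·1 + 6·15 + 5·15 = 9
u_5 = 6·9 + 9·15 + 6·1 + 5·15 = 15
u_6 = 6·15 + 9·9 + 6·15 + 5·1 = 11
u_7 = 6·11 + 9·15 + 6·9 + 5·15 = 7
u_8 = 6·7 + 9·11 + 6·15 + 5·9 = 4
u_9 = 6·4 + 9·7 + 6·11 + 5·15 = 7
u_10 = 6·7 + 9·4 + 6·7 + 5·11 = 5
u_11 = 6·5 + 9·7 + 6·4 + 5·7 = 16
u_12 = 6·16 + 9·5 + 6·7 + 5·4 = 16
u_13 = 6·16 + 9·16 + 6·5 + 5·7 = 16
u_14 = 6·16 + 9·16 + 6·16 + 5·5 = 4
u_15 = 6·4 + 9·16 + 6·16 + 5·16 = 4
u_16 = 6·4 + 9·4 + 6·16 + 5·16 = 15
u_17 = 6·15 + 9·4 + 6·4 + 5·16 = 9
u_18 = 6·9 + 9·15 + 6·4 + 5·4 = 12
u_19 = 6·12 + 9·9 + 6·15 + 5·4 = 8
u_20 = 6·8 + 9·12 + 6·9 + 5·15 = 13
u_21 = 6·13 + 9·8 + 6·12 + 5·9 = 12
u_22 = 6·12 + 9·13 + 6·8 + 5·12 = 8
u_23 = 6·8 + 9·12 + 6·13 + 5·8 = 2
u_24 = 6·2 + 9·8 + 6·12 + 5·13 = 0
u_25 = 6·0 + 9·2 + 6·8 + 5·12 = 7
u_26 = 6·7 + 9·0 + 6·2 + 5·8 = 9
u_27 = 6·9 + 9·7 + 6·0 + 5·2 = 8
u_28 = 6·8 + 9·9 + 6·7 + 5·0 = 1
u_29 = 6·1 + 9·8 + 6·9 + 5·7 = 14
u_30 = 6·14 + 9·1 + 6·8 + 5·9 = 16
u_31 = 6·16 + 9·14 + 6·1 + 5·8 = 13
u_32 = 6·13 + 9·16 + 6·14 + 5·1 = 5
u_33 = 6·5 + 9·13 + 6·16 + 5·14 = 7
u_34 = 6·7 + 9·5 + 6·13 + 5·16 = 7
u_35 = 6·7 + 9·7 + 6·5 + 5·13 = 13
u_36 = 6·13 + 9·7 + 6·7 + 5·5 = 4
u_37 = 6·4 + 9·13 + 6·7 + 5·7 = 14
u_38 = 6·14 + 9·4 + 6·13 + 5·7 = 12
u_39 = 6·12 + 9·14 + 6·4 + 5·13 = 15
u_40 = 6·15 + 9·12 + 6·14 + 5·4 = 13
u_41 = 6·13 + 9·15 + 6·12 + 5·14 = 15
u_42 = 6·15 + 9·13 + 6·15 + 5·12 = 0
u_43 = 6·0 + 9·15 + 6·13 + 5·15 = 16
u_44 = 6·16 + 9·0 + 6·15 + 5·13 = 13
u_45 = 6·13 + 9·16 + 6·0 + 5·15 = 8
u_46 = 6·8 + 9·13 + 6·16 + 5·0 = 6
u_47 = 6·6 + 9·8 + 6·13 + 5·16 = 11
u_48 = 6·11 + 9·6 + 6·8 + 5·13 = 12
u_49 = 6·12 + 9·11 + 6·6 + 5·8 = 9
u_50 = 6·9 + 9·12 + 6·11 + 5·6 = 3
u_51 = 6·3 + 9·9 + 6·12 + 5·11 = 5
u_52 = 6·5 + 9·3 + 6·9 + 5·12 = 1
u_53 = 6·1 + 9·5 + 6·3 + 5·9 = 12
u_54 = 6·12 + 9·1 + 6·5 + 5·3 = 7
u_55 = 6·7 + 9·12 + 6·1 + 5·5 = 11
u_56 = 6·11 + 9·7 + 6·12 + 5·1 = 2
u_57 = 6·2 + 9·11 + 6·7 + 5·12 = 9
u_58 = 6·9 + 9·2 + 6·11 + 5·7 = 3
u_59 = 6·3 + 9·9 + 6·2 + 5·11 = 13
u_60 = 6·13 + 9·3 + 6·9 + 5·2 = 16
u_61 = 6·16 + 9·13 + 6·3 + 5·9 = 4
u_62 = 6·4 + 9·16 + 6·13 + 5·3 = 6
u_63 = 6·6 + 9·4 + 6·16 + 5·13 = 12
u_64 = 6·12 + 9·6 + 6·4 + 5·16 = 9
u_65 = 6·9 + 9·12 + 6·6 + 5·4 = 14
u_66 = 6·14 + 9·9 + 6·12 + 5·6 = 12
u_67 = 6·12 + 9·14 + 6·9 + 5·12 = 6
u_68 = 6·6 + 9·12 + 6·14 + 5·9 = 1
u_69 = 6·1 + 9·6 + 6·12 + 5·14 = 15
u_70 = 6·15 + 9·1 + 6·6 + 5·12 = 8
u_71 = 6·8 + 9·15 + 6·1 + 5·6 = 15
u_72 = 6·15 + 9·8 + 6·15 + 5·1 = 2
u_73 = 6·2 + 9·15 + 6·8 + 5·15 = 15
u_74 = 6·15 + 9·2 + 6·15 + 5·8 = 0
u_75 = 6·0 + 9·15 + 6·2 + 5·15 = 1
u_76 = 6·1 + 9·0 + 6·15 + 5·2 = 4
u_77 = 6·4 + 9·1 + 6·0 + 5·15 = 6
u_78 = 6·6 + 9·4 + 6·1 + 5·0 = 10
u_79 = 6·10 + 9·6 + 6·4 + 5·1 = 7
u_80 = 6·7 + 9·10 + 6·6 + 5·4 = 1
u_81 = 6·1 + 9·7 + 6·10 + 5·6 = 6
u_82 = 6·6 + 9·1 + 6·7 + 5·10 = 1
u_83 = 6·1 + 9·6 + 6·1 + 5·7 = 16
u_84 = 6·16 + 9·1 + 6·6 + 5·1 = 10
u_85 = 6·10 + 9·16 + 6·1 + 5·6 = 2
u_86 = 6·2 + 9·10 + 6·16 + 5·1 = 16
u_87 = 6·16 + 9·2 + 6·10 + 5·16 = 16
u_88 = 6·16 + 9·16 + 6·2 + 5·10 = 13
u_89 = 6·13 + 9·16 + 6·16 + 5·2 = 5
u_90 = 6·5 + 9·13 + 6·16 + 5·16 = 0
u_91 = 6·0 + 9·5 + 6·13 + 5·16 = 16
u_92 = 6·16 + 9·0 + 6·5 + 5·13 = 4
u_93 = 6·4 + 9·16 + 6·0 + 5·5 = 6
u_94 = 6·6 + 9·4 + 6·16 + 5·0 = 15
u_95 = 6·15 + 9·6 + 6·4 + 5·16 = 10
u_96 = 6·10 + 9·15 + 6·6 + 5·4 = 13
u_97 = 6·13 + 9·10 + 6·15 + 5·6 = 16
u_98 = 6·16 + 9·13 + 6·10 + 5·15 = 8
u_99 = 6·8 + 9·16 + 6·13 + 5·10 = 14
u_100 = 6·14 + 9·8 + 6·16 + 5·13 = 11
u_101 = 6·11 + 9·14 + 6·8 + 5·16 = 14
u_102 = 6·14 + 9·11 + 6·14 + 5·8 = 1
u_103 = 6·1 + 9·14 + 6·11 + 5·14 = 13
u_104 = 6·13 + 9·1 + 6·14 + 5·11 = 5
u_105 = 6·5 + 9·13 + 6·1 + 5·14 = 2
u_106 = 6·2 + 9·5 + 6·13 + 5·1 = 4
u_107 = 6·4 + 9·2 + 6·5 + 5·13 = 1
u_108 = 6·1 + 9·4 + 6·2 + 5·5 = 11
u_109 = 6·11 + 9·1 + 6·4 + 5·2 = 7
u_110 = 6·7 + 9·11 + 6·1 + 5·4 = 14
u_111 = 6·14 + 9·7 + 6·11 + 5·1 = 14
u_112 = 6·14 + 9·14 + 6·7 + 5·11 = 1
u_113 = 6·1 + 9·14 + 6·14 + 5·7 = 13
u_114 = 6·13 + 9·1 + 6·14 + 5·14 = 3
u_115 = 6·3 + 9·13 + 6·1 + 5·14 = 7

7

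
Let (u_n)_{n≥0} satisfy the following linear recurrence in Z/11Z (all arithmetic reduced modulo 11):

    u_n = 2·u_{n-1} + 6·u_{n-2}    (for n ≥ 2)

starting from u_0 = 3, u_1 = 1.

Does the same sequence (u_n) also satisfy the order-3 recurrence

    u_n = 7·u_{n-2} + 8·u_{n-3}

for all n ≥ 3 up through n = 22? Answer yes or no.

no

Terms u_0..u_22: 3, 1, 9, 2, 3, 7, 10, 7, 8, 3, 10, 5, 4, 5, 1, 10, 4, 2, 6, 2, 7, 4, 6
n=3: candidate gives 9, actual u_3 = 2 ✗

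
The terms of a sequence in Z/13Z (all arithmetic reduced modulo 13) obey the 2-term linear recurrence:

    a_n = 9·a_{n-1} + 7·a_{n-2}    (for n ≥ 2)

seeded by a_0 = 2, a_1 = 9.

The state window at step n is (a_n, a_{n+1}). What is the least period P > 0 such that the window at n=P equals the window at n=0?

168

n=0: window = (2, 9)
n=1: window = (9, 4)
n=2: window = (4, 8)
n=3: window = (8, 9)
n=4: window = (9, 7)
n=5: window = (7, 9)
n=6: window = (9, 0)
n=7: window = (0, 11)
n=8: window = (11, 8)
n=9: window = (8, 6)
n=10: window = (6, 6)
n=11: window = (6, 5)
n=12: window = (5, 9)
n=13: window = (9, 12)
n=14: window = (12, 2)
n=15: window = (2, 11)
n=16: window = (11, 9)
n=17: window = (9, 2)
n=18: window = (2, 3)
n=19: window = (3, 2)
n=20: window = (2, 0)
n=21: window = (0, 1)
n=22: window = (1, 9)
n=23: window = (9, 10)
n=24: window = (10, 10)
n=25: window = (10, 4)
n=26: window = (4, 2)
n=27: window = (2, 7)
n=28: window = (7, 12)
n=29: window = (12, 1)
n=30: window = (1, 2)
n=31: window = (2, 12)
n=32: window = (12, 5)
n=33: window = (5, 12)
n=34: window = (12, 0)
n=35: window = (0, 6)
n=36: window = (6, 2)
n=37: window = (2, 8)
n=38: window = (8, 8)
n=39: window = (8, 11)
n=40: window = (11, 12)
…
n=166: window = (3, 8)
n=167: window = (8, 2)
n=168: window = (2, 9)
window at n=168 equals window at n=0 → period = 168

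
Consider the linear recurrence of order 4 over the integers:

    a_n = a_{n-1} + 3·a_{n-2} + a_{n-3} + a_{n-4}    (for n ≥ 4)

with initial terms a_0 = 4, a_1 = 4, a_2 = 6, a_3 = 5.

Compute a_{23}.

652453021

a_4 = 1·5 + 3·6 + 1·4 + 1·4 = 31
a_5 = 1·31 + 3·5 + 1·6 + 1·4 = 56
a_6 = 1·56 + 3·31 + 1·5 + 1·6 = 160
a_7 = 1·160 + 3·56 + 1·31 + 1·5 = 364
a_8 = 1·364 + 3·160 + 1·56 + 1·31 = 931
a_9 = 1·931 + 3·364 + 1·160 + 1·56 = 2239
a_10 = 1·2239 + 3·931 + 1·364 + 1·160 = 5556
a_11 = 1·5556 + 3·2239 + 1·931 + 1·364 = 13568
a_12 = 1·13568 + 3·5556 + 1·2239 + 1·931 = 33406
a_13 = 1·33406 + 3·13568 + 1·5556 + 1·2239 = 81905
a_14 = 1·81905 + 3·33406 + 1·13568 + 1·5556 = 201247
a_15 = 1·201247 + 3·81905 + 1·33406 + 1·13568 = 493936
a_16 = 1·493936 + 3·201247 + 1·81905 + 1·33406 = 1212988
a_17 = 1·1212988 + 3·493936 + 1·201247 + 1·81905 = 2977948
a_18 = 1·2977948 + 3·1212988 + 1·493936 + 1·201247 = 7312095
a_19 = 1·7312095 + 3·2977948 + 1·1212988 + 1·493936 = 17952863
a_20 = 1·17952863 + 3·7312095 + 1·2977948 + 1·1212988 = 44080084
a_21 = 1·44080084 + 3·17952863 + 1·7312095 + 1·2977948 = 108228716
a_22 = 1·108228716 + 3·44080084 + 1·17952863 + 1·7312095 = 265733926
a_23 = 1·265733926 + 3·108228716 + 1·44080084 + 1·17952863 = 652453021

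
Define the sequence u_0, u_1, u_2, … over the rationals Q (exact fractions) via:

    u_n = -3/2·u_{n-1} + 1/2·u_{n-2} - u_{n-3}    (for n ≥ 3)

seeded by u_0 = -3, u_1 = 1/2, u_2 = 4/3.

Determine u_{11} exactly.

u_3 = -3/2·4/3 + 1/2·1/2 + -1·-3 = 5/4
u_4 = -3/2·5/4 + 1/2·4/3 + -1·1/2 = -41/24
u_5 = -3/2·-41/24 + 1/2·5/4 + -1·4/3 = 89/48
u_6 = -3/2·89/48 + 1/2·-41/24 + -1·5/4 = -469/96
u_7 = -3/2·-469/96 + 1/2·89/48 + -1·-41/24 = 1913/192
u_8 = -3/2·1913/192 + 1/2·-469/96 + -1·89/48 = -2463/128
u_9 = -3/2·-2463/128 + 1/2·1913/192 + -1·-469/96 = 9915/256
u_10 = -3/2·9915/256 + 1/2·-2463/128 + -1·1913/192 = -119317/1536
u_11 = -3/2·-119317/1536 + 1/2·9915/256 + -1·-2463/128 = 158851/1024

158851/1024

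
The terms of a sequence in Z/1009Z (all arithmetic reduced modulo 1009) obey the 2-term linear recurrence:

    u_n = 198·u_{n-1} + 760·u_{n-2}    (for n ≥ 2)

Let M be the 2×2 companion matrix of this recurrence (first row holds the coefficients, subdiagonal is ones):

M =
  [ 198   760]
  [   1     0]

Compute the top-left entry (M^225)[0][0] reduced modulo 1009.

132

(M^225)[0][0] is the top entry after applying M 225 times to the unit state (1, 0). Equivalently it is h_{226} for the auxiliary sequence (h_n) obeying the same recurrence with h_1 = 1 and h_i = 0 for 0 ≤ i < 1:
h_2 = 198·1 + 760·0 = 198
h_3 = 198·198 + 760·1 = 613
h_4 = 198·613 + 760·198 = 433
h_5 = 198·433 + 760·613 = 700
h_6 = 198·700 + 760·433 = 513
h_7 = 198·513 + 760·700 = 931
Continuing the recurrence:
  h_8 = 97;  h_9 = 286;  h_10 = 187;  h_11 = 118;  h_12 = 8;  h_13 = 454
  h_14 = 117;  h_15 = 930;  h_16 = 630;  h_17 = 124;  h_18 = 870;  h_19 = 124
  h_20 = 641;  h_21 = 187;  h_22 = 515;  h_23 = 921;  h_24 = 646;  h_25 = 488
  h_26 = 346;  h_27 = 473;  h_28 = 437;  h_29 = 28;  h_30 = 658;  h_31 = 214
  h_32 = 619;  h_33 = 664;  h_34 = 548;  h_35 = 681;  h_36 = 404;  h_37 = 224
  h_38 = 260;  h_39 = 749;  h_40 = 824;  h_41 = 867;  h_42 = 796;  h_43 = 247
  h_44 = 34;  h_45 = 724;  h_46 = 689;  h_47 = 542;  h_48 = 331;  h_49 = 201
  h_50 = 766;  h_51 = 719;  h_52 = 60;  h_53 = 343;  h_54 = 506;  h_55 = 655
  h_56 = 669;  h_57 = 646;  h_58 = 678;  h_59 = 633;  h_60 = 908;  h_61 = 978
  h_62 = 849;  h_63 = 255;  h_64 = 529;  h_65 = 887;  h_66 = 518;  h_67 = 763
  h_68 = 903;  h_69 = 915;  h_70 = 719;  h_71 = 292;  h_72 = 874;  h_73 = 453
  h_74 = 211;  h_75 = 620;  h_76 = 600;  h_77 = 744;  h_78 = 939;  h_79 = 666
  h_80 = 975;  h_81 = 982;  h_82 = 93;  h_83 = 921;  h_84 = 788;  h_85 = 352
  h_86 = 618;  h_87 = 410;  h_88 = 955;  h_89 = 226;  h_90 = 681;  h_91 = 871
  h_92 = 871;  h_93 = 984;  h_94 = 151;  h_95 = 808;  h_96 = 296;  h_97 = 694
  h_98 = 141;  h_99 = 408;  h_100 = 270;  h_101 = 300;  h_102 = 242;  h_103 = 459
  h_104 = 354;  h_105 = 197;  h_106 = 301;  h_107 = 455;  h_108 = 6;  h_109 = 901
  h_110 = 329;  h_111 = 215;  h_112 = 0;  h_113 = 951;  h_114 = 624;  h_115 = 770
  h_116 = 111;  h_117 = 769;  h_118 = 516;  h_119 = 488;  h_120 = 428;  h_121 = 565
  h_122 = 253;  h_123 = 219;  h_124 = 545;  h_125 = 911;  h_126 = 277;  h_127 = 546
  h_128 = 793;  h_129 = 880;  h_130 = 999;  h_131 = 880;  h_132 = 155;  h_133 = 253
  h_134 = 400;  h_135 = 59;  h_136 = 874;  h_137 = 957;  h_138 = 112;  h_139 = 818
  h_140 = 888;  h_141 = 394;  h_142 = 178;  h_143 = 705;  h_144 = 422;  h_145 = 839
  h_146 = 504;  h_147 = 862;  h_148 = 784;  h_149 = 125;  h_150 = 55;  h_151 = 954
  h_152 = 640;  h_153 = 164;  h_154 = 246;  h_155 = 809;  h_156 = 46;  h_157 = 386
  h_158 = 398;  h_159 = 852;  h_160 = 982;  h_161 = 450;  h_162 = 977;  h_163 = 676
  h_164 = 556;  h_165 = 286;  h_166 = 922;  h_167 = 352;  h_168 = 549;  h_169 = 874
  h_170 = 27;  h_171 = 619;  h_172 = 813;  h_173 = 789;  h_174 = 199;  h_175 = 345
  h_176 = 597;  h_177 = 13;  h_178 = 226;  h_179 = 142;  h_180 = 94;  h_181 = 407
  h_182 = 676;  h_183 = 217;  h_184 = 767;  h_185 = 969;  h_186 = 879;  h_187 = 364
  h_188 = 515;  h_189 = 235;  h_190 = 24;  h_191 = 723;  h_192 = 963;  h_193 = 557
  h_194 = 660;  h_195 = 59;  h_196 = 710;  h_197 = 773;  h_198 = 480;  h_199 = 436
  h_200 = 105;  h_201 = 9;  h_202 = 862;  h_203 = 941;  h_204 = 941;  h_205 = 441
  h_206 = 323;  h_207 = 559;  h_208 = 994;  h_209 = 108;  h_210 = 903;  h_211 = 552
  h_212 = 484;  h_213 = 762;  h_214 = 90;  h_215 = 621;  h_216 = 657;  h_217 = 682
  h_218 = 704;  h_219 = 853;  h_220 = 661;  h_221 = 210;  h_222 = 89;  h_223 = 647
  h_224 = 0
h_225 = 198·0 + 760·647 = 337
h_226 = 198·337 + 760·0 = 132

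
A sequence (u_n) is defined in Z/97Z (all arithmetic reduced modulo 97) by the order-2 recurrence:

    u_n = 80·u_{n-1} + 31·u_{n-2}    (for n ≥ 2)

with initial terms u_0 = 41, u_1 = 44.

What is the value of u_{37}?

u_2 = 80·44 + 31·41 = 38
u_3 = 80·38 + 31·44 = 39
u_4 = 80·39 + 31·38 = 30
u_5 = 80·30 + 31·39 = 20
u_6 = 80·20 + 31·30 = 8
u_7 = 80·8 + 31·20 = 96
u_8 = 80·96 + 31·8 = 71
u_9 = 80·71 + 31·96 = 23
u_10 = 80·23 + 31·71 = 64
u_11 = 80·64 + 31·23 = 13
u_12 = 80·13 + 31·64 = 17
u_13 = 80·17 + 31·13 = 17
u_14 = 80·17 + 31·17 = 44
u_15 = 80·44 + 31·17 = 70
u_16 = 80·70 + 31·44 = 77
u_17 = 80·77 + 31·70 = 85
u_18 = 80·85 + 31·77 = 69
u_19 = 80·69 + 31·85 = 7
u_20 = 80·7 + 31·69 = 80
u_21 = 80·80 + 31·7 = 21
u_22 = 80·21 + 31·80 = 86
u_23 = 80·86 + 31·21 = 62
u_24 = 80·62 + 31·86 = 60
u_25 = 80·60 + 31·62 = 29
u_26 = 80·29 + 31·60 = 9
u_27 = 80·9 + 31·29 = 67
u_28 = 80·67 + 31·9 = 13
u_29 = 80·13 + 31·67 = 13
u_30 = 80·13 + 31·13 = 85
u_31 = 80·85 + 31·13 = 25
u_32 = 80·25 + 31·85 = 76
u_33 = 80·76 + 31·25 = 65
u_34 = 80·65 + 31·76 = 87
u_35 = 80·87 + 31·65 = 51
u_36 = 80·51 + 31·87 = 84
u_37 = 80·84 + 31·51 = 56

56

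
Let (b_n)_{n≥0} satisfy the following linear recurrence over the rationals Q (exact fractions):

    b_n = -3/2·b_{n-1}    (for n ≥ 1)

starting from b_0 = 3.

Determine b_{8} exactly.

b_1 = -3/2·3 = -9/2
b_2 = -3/2·-9/2 = 27/4
b_3 = -3/2·27/4 = -81/8
b_4 = -3/2·-81/8 = 243/16
b_5 = -3/2·243/16 = -729/32
b_6 = -3/2·-729/32 = 2187/64
b_7 = -3/2·2187/64 = -6561/128
b_8 = -3/2·-6561/128 = 19683/256

19683/256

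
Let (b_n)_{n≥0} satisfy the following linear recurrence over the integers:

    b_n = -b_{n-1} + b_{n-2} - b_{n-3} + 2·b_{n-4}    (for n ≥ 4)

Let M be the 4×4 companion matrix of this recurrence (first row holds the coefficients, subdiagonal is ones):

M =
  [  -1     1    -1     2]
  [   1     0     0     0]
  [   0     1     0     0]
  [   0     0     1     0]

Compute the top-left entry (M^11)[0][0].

(M^11)[0][0] is the top entry after applying M 11 times to the unit state (1, 0, 0, 0). Equivalently it is h_{14} for the auxiliary sequence (h_n) obeying the same recurrence with h_3 = 1 and h_i = 0 for 0 ≤ i < 3:
h_4 = -1·1 + 1·0 + -1·0 + 2·0 = -1
h_5 = -1·-1 + 1·1 + -1·0 + 2·0 = 2
h_6 = -1·2 + 1·-1 + -1·1 + 2·0 = -4
h_7 = -1·-4 + 1·2 + -1·-1 + 2·1 = 9
h_8 = -1·9 + 1·-4 + -1·2 + 2·-1 = -17
h_9 = -1·-17 + 1·9 + -1·-4 + 2·2 = 34
h_10 = -1·34 + 1·-17 + -1·9 + 2·-4 = -68
h_11 = -1·-68 + 1·34 + -1·-17 + 2·9 = 137
h_12 = -1·137 + 1·-68 + -1·34 + 2·-17 = -273
h_13 = -1·-273 + 1·137 + -1·-68 + 2·34 = 546
h_14 = -1·546 + 1·-273 + -1·137 + 2·-68 = -1092

-1092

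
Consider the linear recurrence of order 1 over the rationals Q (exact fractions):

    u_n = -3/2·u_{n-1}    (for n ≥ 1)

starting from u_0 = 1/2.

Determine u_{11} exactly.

u_1 = -3/2·1/2 = -3/4
u_2 = -3/2·-3/4 = 9/8
u_3 = -3/2·9/8 = -27/16
u_4 = -3/2·-27/16 = 81/32
u_5 = -3/2·81/32 = -243/64
u_6 = -3/2·-243/64 = 729/128
u_7 = -3/2·729/128 = -2187/256
u_8 = -3/2·-2187/256 = 6561/512
u_9 = -3/2·6561/512 = -19683/1024
u_10 = -3/2·-19683/1024 = 59049/2048
u_11 = -3/2·59049/2048 = -177147/4096

-177147/4096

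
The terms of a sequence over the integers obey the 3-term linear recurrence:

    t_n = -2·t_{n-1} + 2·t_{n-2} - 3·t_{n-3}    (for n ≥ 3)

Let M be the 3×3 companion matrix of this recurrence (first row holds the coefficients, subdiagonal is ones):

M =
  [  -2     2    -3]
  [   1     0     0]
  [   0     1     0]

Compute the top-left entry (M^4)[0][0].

(M^4)[0][0] is the top entry after applying M 4 times to the unit state (1, 0, 0). Equivalently it is h_{6} for the auxiliary sequence (h_n) obeying the same recurrence with h_2 = 1 and h_i = 0 for 0 ≤ i < 2:
h_3 = -2·1 + 2·0 + -3·0 = -2
h_4 = -2·-2 + 2·1 + -3·0 = 6
h_5 = -2·6 + 2·-2 + -3·1 = -19
h_6 = -2·-19 + 2·6 + -3·-2 = 56

56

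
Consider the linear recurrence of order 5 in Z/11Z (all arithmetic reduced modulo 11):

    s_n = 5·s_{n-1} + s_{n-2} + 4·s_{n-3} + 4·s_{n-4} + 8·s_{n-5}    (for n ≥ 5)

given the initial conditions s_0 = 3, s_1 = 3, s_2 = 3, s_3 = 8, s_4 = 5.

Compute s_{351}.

s_5 = 5·5 + 1·8 + 4·3 + 4·3 + 8·3 = 4
s_6 = 5·4 + 1·5 + 4·8 + 4·3 + 8·3 = 5
s_7 = 5·5 + 1·4 + 4·5 + 4·8 + 8·3 = 6
s_8 = 5·6 + 1·5 + 4·4 + 4·5 + 8·8 = 3
s_9 = 5·3 + 1·6 + 4·5 + 4·4 + 8·5 = 9
s_10 = 5·9 + 1·3 + 4·6 + 4·5 + 8·4 = 3
Continuing the recurrence:
  s_11 = 1;  s_12 = 5;  s_13 = 10;  s_14 = 0;  s_15 = 3;  s_16 = 6
  s_17 = 3;  s_18 = 3;  s_19 = 10;  s_20 = 3;  s_21 = 9;  s_22 = 3
  s_23 = 1;  s_24 = 4;  s_25 = 5;  s_26 = 7;  s_27 = 7;  s_28 = 9
  s_29 = 0;  s_30 = 6;  s_31 = 7;  s_32 = 1;  s_33 = 9;  s_34 = 10
  s_35 = 7;  s_36 = 9;  s_37 = 4;  s_38 = 4;  s_39 = 3;  s_40 = 6
  s_41 = 5;  s_42 = 3;  s_43 = 0;  s_44 = 5;  s_45 = 6;  s_46 = 10
  s_47 = 1;  s_48 = 4;  s_49 = 4;  s_50 = 6;  s_51 = 2;  s_52 = 1
  s_53 = 2;  s_54 = 9;  s_55 = 8;  s_56 = 0;  s_57 = 5;  s_58 = 10
  s_59 = 5;  s_60 = 9;  s_61 = 0;  s_62 = 10;  s_63 = 10;  s_64 = 4
  s_65 = 10;  s_66 = 2;  s_67 = 2;  s_68 = 5;  s_69 = 8;  s_70 = 9
  s_71 = 9;  s_72 = 1;  s_73 = 1;  s_74 = 10;  s_75 = 9;  s_76 = 3
  s_77 = 10;  s_78 = 5;  s_79 = 9;  s_80 = 9;  s_81 = 6;  s_82 = 10
  s_83 = 3;  s_84 = 3;  s_85 = 0;  s_86 = 4;  s_87 = 3;  s_88 = 0
  s_89 = 10;  s_90 = 1;  s_91 = 4;  s_92 = 8;  s_93 = 0;  s_94 = 9
  s_95 = 2;  s_96 = 6;  s_97 = 0;  s_98 = 6;  s_99 = 2;  s_100 = 1
  s_101 = 2;  s_102 = 10;  s_103 = 2;  s_104 = 4;  s_105 = 1;  s_106 = 7
  s_107 = 8;  s_108 = 6;  s_109 = 3;  s_110 = 1;  s_111 = 10;  s_112 = 8
  s_113 = 4;  s_114 = 8;  s_115 = 3;  s_116 = 8;  s_117 = 1;  s_118 = 1
  s_119 = 4;  s_120 = 4;  s_121 = 8;  s_122 = 6;  s_123 = 1;  s_124 = 3
  s_125 = 5;  s_126 = 10;  s_127 = 9;  s_128 = 7;  s_129 = 7;  s_130 = 4
  s_131 = 6;  s_132 = 8;  s_133 = 3;  s_134 = 9;  s_135 = 4;  s_136 = 0
  s_137 = 6;  s_138 = 7;  s_139 = 8;  s_140 = 4;  s_141 = 3;  s_142 = 6
  s_143 = 5;  s_144 = 2;  s_145 = 6;  s_146 = 1;  s_147 = 10;  s_148 = 2
  s_149 = 9;  s_150 = 7;  s_151 = 1;  s_152 = 4;  s_153 = 2;  s_154 = 8
  s_155 = 8;  s_156 = 3;  s_157 = 7;  s_158 = 8;  s_159 = 1;  s_160 = 7
  s_161 = 10;  s_162 = 6;  s_163 = 4;  s_164 = 3;  s_165 = 7;  s_166 = 4
  s_167 = 4;  s_168 = 8;  s_169 = 2;  s_170 = 7;  s_171 = 7;  s_172 = 4
  s_173 = 6;  s_174 = 7;  s_175 = 9;  s_176 = 5;  s_177 = 8;  s_178 = 3
  s_179 = 3;  s_180 = 10;  s_181 = 5;  s_182 = 2;  s_183 = 3;  s_184 = 2
  s_185 = 0;  s_186 = 7;  s_187 = 5;  s_188 = 9;  s_189 = 6;  s_190 = 10
  s_191 = 3;  s_192 = 4;  s_193 = 5;  s_194 = 8;  s_195 = 10;  s_196 = 8
  s_197 = 2;  s_198 = 9;  s_199 = 7;  s_200 = 10;  s_201 = 0;  s_202 = 2
  s_203 = 7;  s_204 = 1;  s_205 = 1;  s_206 = 9;  s_207 = 6;  s_208 = 4
  s_209 = 8;  s_210 = 2;  s_211 = 9;  s_212 = 0;  s_213 = 4;  s_214 = 7
  s_215 = 3;  s_216 = 0;  s_217 = 3;  s_218 = 10;  s_219 = 0;  s_220 = 2
  s_221 = 7;  s_222 = 2;  s_223 = 6;  s_224 = 2;  s_225 = 2;  s_226 = 1
  s_227 = 0;  s_228 = 10;  s_229 = 1;  s_230 = 2;  s_231 = 4;  s_232 = 0
  s_233 = 8;  s_234 = 6;  s_235 = 4;  s_236 = 2;  s_237 = 4;  s_238 = 5
  s_239 = 2;  s_240 = 5;  s_241 = 2;  s_242 = 9;  s_243 = 5;  s_244 = 1
  s_245 = 6;  s_246 = 4;  s_247 = 1;  s_248 = 0;  s_249 = 5;  s_250 = 5
  s_251 = 0;  s_252 = 0;  s_253 = 7;  s_254 = 7;  s_255 = 5;  s_256 = 5
  s_257 = 9;  s_258 = 0;  s_259 = 6;  s_260 = 5;  s_261 = 8;  s_262 = 9
  s_263 = 9;  s_264 = 0;  s_265 = 7;  s_266 = 6;  s_267 = 2;  s_268 = 6
  s_269 = 7;  s_270 = 8;  s_271 = 6;  s_272 = 7;  s_273 = 6;  s_274 = 6
  s_275 = 9;  s_276 = 8;  s_277 = 10;  s_278 = 1;  s_279 = 10;  s_280 = 8
  s_281 = 4;  s_282 = 9;  s_283 = 8;  s_284 = 1;  s_285 = 8;  s_286 = 9
  s_287 = 7;  s_288 = 1;  s_289 = 0;  s_290 = 8;  s_291 = 1;  s_292 = 7
  s_293 = 10;  s_294 = 5;  s_295 = 10;  s_296 = 10;  s_297 = 0;  s_298 = 7
  s_299 = 1;  s_300 = 0;  s_301 = 10;  s_302 = 5;  s_303 = 7;  s_304 = 0
  s_305 = 1;  s_306 = 1;  s_307 = 8;  s_308 = 2;  s_309 = 4;  s_310 = 0
  s_311 = 8;  s_312 = 7;  s_313 = 9;  s_314 = 6;  s_315 = 0;  s_316 = 2
  s_317 = 5;  s_318 = 2;  s_319 = 5;  s_320 = 0;  s_321 = 5;  s_322 = 5
  s_323 = 0;  s_324 = 10;  s_325 = 2;  s_326 = 3;  s_327 = 9;  s_328 = 8
  s_329 = 6;  s_330 = 3;  s_331 = 3;  s_332 = 3;  s_333 = 8;  s_334 = 5
  s_335 = 4;  s_336 = 5;  s_337 = 6;  s_338 = 3;  s_339 = 9;  s_340 = 3
  s_341 = 1;  s_342 = 5;  s_343 = 10;  s_344 = 0;  s_345 = 3;  s_346 = 6
  s_347 = 3;  s_348 = 3;  s_349 = 10
s_350 = 5·10 + 1·3 + 4·3 + 4·6 + 8·3 = 3
s_351 = 5·3 + 1·10 + 4·3 + 4·3 + 8·6 = 9

9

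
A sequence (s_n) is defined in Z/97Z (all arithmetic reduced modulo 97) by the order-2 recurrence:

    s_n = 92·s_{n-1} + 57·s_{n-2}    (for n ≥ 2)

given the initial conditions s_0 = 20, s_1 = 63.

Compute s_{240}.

77

s_2 = 92·63 + 57·20 = 49
s_3 = 92·49 + 57·63 = 48
s_4 = 92·48 + 57·49 = 31
s_5 = 92·31 + 57·48 = 59
s_6 = 92·59 + 57·31 = 17
s_7 = 92·17 + 57·59 = 77
Continuing the recurrence:
  s_8 = 2;  s_9 = 14;  s_10 = 44;  s_11 = 93;  s_12 = 6;  s_13 = 33
  s_14 = 80;  s_15 = 26;  s_16 = 65;  s_17 = 90;  s_18 = 54;  s_19 = 10
  s_20 = 21;  s_21 = 77;  s_22 = 36;  s_23 = 38;  s_24 = 19;  s_25 = 34
  s_26 = 40;  s_27 = 89;  s_28 = 89;  s_29 = 69;  s_30 = 72;  s_31 = 81
  s_32 = 13;  s_33 = 90;  s_34 = 0;  s_35 = 86;  s_36 = 55;  s_37 = 68
  s_38 = 79;  s_39 = 86;  s_40 = 96;  s_41 = 57;  s_42 = 46;  s_43 = 12
  s_44 = 40;  s_45 = 96;  s_46 = 54;  s_47 = 61;  s_48 = 57;  s_49 = 88
  s_50 = 93;  s_51 = 89;  s_52 = 6;  s_53 = 96;  s_54 = 56;  s_55 = 51
  s_56 = 27;  s_57 = 56;  s_58 = 95;  s_59 = 1;  s_60 = 75;  s_61 = 70
  s_62 = 45;  s_63 = 79;  s_64 = 36;  s_65 = 55;  s_66 = 31;  s_67 = 70
  s_68 = 59;  s_69 = 9;  s_70 = 20;  s_71 = 25;  s_72 = 45;  s_73 = 36
  s_74 = 57;  s_75 = 21;  s_76 = 40;  s_77 = 27;  s_78 = 11;  s_79 = 29
  s_80 = 94;  s_81 = 19;  s_82 = 25;  s_83 = 85;  s_84 = 30;  s_85 = 39
  s_86 = 60;  s_87 = 80;  s_88 = 13;  s_89 = 33;  s_90 = 91;  s_91 = 68
  s_92 = 94;  s_93 = 11;  s_94 = 65;  s_95 = 11;  s_96 = 61;  s_97 = 31
  s_98 = 24;  s_99 = 95;  s_100 = 20;  s_101 = 77;  s_102 = 76;  s_103 = 32
  s_104 = 1;  s_105 = 73;  s_106 = 80;  s_107 = 75;  s_108 = 14;  s_109 = 34
  s_110 = 46;  s_111 = 59;  s_112 = 96;  s_113 = 70;  s_114 = 78;  s_115 = 11
  s_116 = 26;  s_117 = 12;  s_118 = 64;  s_119 = 73;  s_120 = 82;  s_121 = 65
  s_122 = 81;  s_123 = 2;  s_124 = 48;  s_125 = 68;  s_126 = 68;  s_127 = 44
  s_128 = 67;  s_129 = 39;  s_130 = 35;  s_131 = 11;  s_132 = 0;  s_133 = 45
  s_134 = 66;  s_135 = 4;  s_136 = 56;  s_137 = 45;  s_138 = 57;  s_139 = 49
  s_140 = 94;  s_141 = 92;  s_142 = 48;  s_143 = 57;  s_144 = 26;  s_145 = 15
  s_146 = 49;  s_147 = 28;  s_148 = 34;  s_149 = 68;  s_150 = 46;  s_151 = 57
  s_152 = 9;  s_153 = 3;  s_154 = 13;  s_155 = 9;  s_156 = 17;  s_157 = 40
  s_158 = 90;  s_159 = 84;  s_160 = 54;  s_161 = 56;  s_162 = 82;  s_163 = 66
  s_164 = 76;  s_165 = 84;  s_166 = 32;  s_167 = 69;  s_168 = 24;  s_169 = 30
  s_170 = 54;  s_171 = 82;  s_172 = 49;  s_173 = 64;  s_174 = 48;  s_175 = 13
  s_176 = 52;  s_177 = 93;  s_178 = 74;  s_179 = 81;  s_180 = 30;  s_181 = 5
  s_182 = 36;  s_183 = 8;  s_184 = 72;  s_185 = 96;  s_186 = 35;  s_187 = 59
  s_188 = 51;  s_189 = 4;  s_190 = 74;  s_191 = 52;  s_192 = 78;  s_193 = 52
  s_194 = 15;  s_195 = 76;  s_196 = 87;  s_197 = 17;  s_198 = 24;  s_199 = 73
  s_200 = 33;  s_201 = 19;  s_202 = 40;  s_203 = 10;  s_204 = 96;  s_205 = 90
  s_206 = 75;  s_207 = 2;  s_208 = 94;  s_209 = 32;  s_210 = 57;  s_211 = 84
  s_212 = 16;  s_213 = 52;  s_214 = 70;  s_215 = 92;  s_216 = 38;  s_217 = 10
  s_218 = 79;  s_219 = 78;  s_220 = 39;  s_221 = 80;  s_222 = 77;  s_223 = 4
  s_224 = 4;  s_225 = 14;  s_226 = 61;  s_227 = 8;  s_228 = 42;  s_229 = 52
  s_230 = 0;  s_231 = 54;  s_232 = 21;  s_233 = 63;  s_234 = 9;  s_235 = 54
  s_236 = 49;  s_237 = 20;  s_238 = 74
s_239 = 92·74 + 57·20 = 91
s_240 = 92·91 + 57·74 = 77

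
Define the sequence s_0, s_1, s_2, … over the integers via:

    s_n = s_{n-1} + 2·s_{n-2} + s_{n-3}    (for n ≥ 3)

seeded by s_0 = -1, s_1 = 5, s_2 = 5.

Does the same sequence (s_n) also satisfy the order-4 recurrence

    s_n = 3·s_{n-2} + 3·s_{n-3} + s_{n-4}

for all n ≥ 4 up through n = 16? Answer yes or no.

Terms s_0..s_16: -1, 5, 5, 14, 29, 62, 134, 287, 617, 1325, 2846, 6113, 13130, 28202, 60575, 130109, 279461
n=4: candidate gives 29, actual s_4 = 29 ✓
n=5: candidate gives 62, actual s_5 = 62 ✓
n=6: candidate gives 134, actual s_6 = 134 ✓
n=7: candidate gives 287, actual s_7 = 287 ✓
n=8: candidate gives 617, actual s_8 = 617 ✓
n=9: candidate gives 1325, actual s_9 = 1325 ✓
n=10: candidate gives 2846, actual s_10 = 2846 ✓
n=11: candidate gives 6113, actual s_11 = 6113 ✓
n=12: candidate gives 13130, actual s_12 = 13130 ✓
n=13: candidate gives 28202, actual s_13 = 28202 ✓
n=14: candidate gives 60575, actual s_14 = 60575 ✓
n=15: candidate gives 130109, actual s_15 = 130109 ✓
n=16: candidate gives 279461, actual s_16 = 279461 ✓

yes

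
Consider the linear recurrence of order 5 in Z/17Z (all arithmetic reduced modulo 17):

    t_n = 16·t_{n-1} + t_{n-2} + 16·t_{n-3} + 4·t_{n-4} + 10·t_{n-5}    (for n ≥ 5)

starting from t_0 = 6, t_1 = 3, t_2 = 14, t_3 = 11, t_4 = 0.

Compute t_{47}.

14

t_5 = 16·0 + 1·11 + 16·14 + 4·3 + 10·6 = 1
t_6 = 16·1 + 1·0 + 16·11 + 4·14 + 10·3 = 6
t_7 = 16·6 + 1·1 + 16·0 + 4·11 + 10·14 = 9
t_8 = 16·9 + 1·6 + 16·1 + 4·0 + 10·11 = 4
t_9 = 16·4 + 1·9 + 16·6 + 4·1 + 10·0 = 3
t_10 = 16·3 + 1·4 + 16·9 + 4·6 + 10·1 = 9
t_11 = 16·9 + 1·3 + 16·4 + 4·9 + 10·6 = 1
t_12 = 16·1 + 1·9 + 16·3 + 4·4 + 10·9 = 9
t_13 = 16·9 + 1·1 + 16·9 + 4·3 + 10·4 = 1
t_14 = 16·1 + 1·9 + 16·1 + 4·9 + 10·3 = 5
t_15 = 16·5 + 1·1 + 16·9 + 4·1 + 10·9 = 13
t_16 = 16·13 + 1·5 + 16·1 + 4·9 + 10·1 = 3
t_17 = 16·3 + 1·13 + 16·5 + 4·1 + 10·9 = 14
t_18 = 16·14 + 1·3 + 16·13 + 4·5 + 10·1 = 6
t_19 = 16·6 + 1·14 + 16·3 + 4·13 + 10·5 = 5
t_20 = 16·5 + 1·6 + 16·14 + 4·3 + 10·13 = 10
t_21 = 16·10 + 1·5 + 16·6 + 4·14 + 10·3 = 7
t_22 = 16·7 + 1·10 + 16·5 + 4·6 + 10·14 = 9
t_23 = 16·9 + 1·7 + 16·10 + 4·5 + 10·6 = 0
t_24 = 16·0 + 1·9 + 16·7 + 4·10 + 10·5 = 7
t_25 = 16·7 + 1·0 + 16·9 + 4·7 + 10·10 = 10
t_26 = 16·10 + 1·7 + 16·0 + 4·9 + 10·7 = 1
t_27 = 16·1 + 1·10 + 16·7 + 4·0 + 10·9 = 7
t_28 = 16·7 + 1·1 + 16·10 + 4·7 + 10·0 = 12
t_29 = 16·12 + 1·7 + 16·1 + 4·10 + 10·7 = 2
t_30 = 16·2 + 1·12 + 16·7 + 4·1 + 10·10 = 5
t_31 = 16·5 + 1·2 + 16·12 + 4·7 + 10·1 = 6
t_32 = 16·6 + 1·5 + 16·2 + 4·12 + 10·7 = 13
t_33 = 16·13 + 1·6 + 16·5 + 4·2 + 10·12 = 14
t_34 = 16·14 + 1·13 + 16·6 + 4·5 + 10·2 = 16
t_35 = 16·16 + 1·14 + 16·13 + 4·6 + 10·5 = 8
t_36 = 16·8 + 1·16 + 16·14 + 4·13 + 10·6 = 4
t_37 = 16·4 + 1·8 + 16·16 + 4·14 + 10·13 = 4
t_38 = 16·4 + 1·4 + 16·8 + 4·16 + 10·14 = 9
t_39 = 16·9 + 1·4 + 16·4 + 4·8 + 10·16 = 13
t_40 = 16·13 + 1·9 + 16·4 + 4·4 + 10·8 = 3
t_41 = 16·3 + 1·13 + 16·9 + 4·4 + 10·4 = 6
t_42 = 16·6 + 1·3 + 16·13 + 4·9 + 10·4 = 9
t_43 = 16·9 + 1·6 + 16·3 + 4·13 + 10·9 = 0
t_44 = 16·0 + 1·9 + 16·6 + 4·3 + 10·13 = 9
t_45 = 16·9 + 1·0 + 16·9 + 4·6 + 10·3 = 2
t_46 = 16·2 + 1·9 + 16·0 + 4·9 + 10·6 = 1
t_47 = 16·1 + 1·2 + 16·9 + 4·0 + 10·9 = 14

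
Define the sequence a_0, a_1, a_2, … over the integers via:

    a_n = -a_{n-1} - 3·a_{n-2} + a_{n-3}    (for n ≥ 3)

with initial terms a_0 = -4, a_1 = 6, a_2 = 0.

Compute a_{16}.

-61252

a_3 = -1·0 + -3·6 + 1·-4 = -22
a_4 = -1·-22 + -3·0 + 1·6 = 28
a_5 = -1·28 + -3·-22 + 1·0 = 38
a_6 = -1·38 + -3·28 + 1·-22 = -144
a_7 = -1·-144 + -3·38 + 1·28 = 58
a_8 = -1·58 + -3·-144 + 1·38 = 412
a_9 = -1·412 + -3·58 + 1·-144 = -730
a_10 = -1·-730 + -3·412 + 1·58 = -448
a_11 = -1·-448 + -3·-730 + 1·412 = 3050
a_12 = -1·3050 + -3·-448 + 1·-730 = -2436
a_13 = -1·-2436 + -3·3050 + 1·-448 = -7162
a_14 = -1·-7162 + -3·-2436 + 1·3050 = 17520
a_15 = -1·17520 + -3·-7162 + 1·-2436 = 1530
a_16 = -1·1530 + -3·17520 + 1·-7162 = -61252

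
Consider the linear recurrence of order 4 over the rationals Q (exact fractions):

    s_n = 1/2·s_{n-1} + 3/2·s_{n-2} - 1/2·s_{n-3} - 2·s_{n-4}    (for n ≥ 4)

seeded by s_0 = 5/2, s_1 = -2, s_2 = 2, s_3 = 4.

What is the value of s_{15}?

53615/2048

s_4 = 1/2·4 + 3/2·2 + -1/2·-2 + -2·5/2 = 1
s_5 = 1/2·1 + 3/2·4 + -1/2·2 + -2·-2 = 19/2
s_6 = 1/2·19/2 + 3/2·1 + -1/2·4 + -2·2 = 1/4
s_7 = 1/2·1/4 + 3/2·19/2 + -1/2·1 + -2·4 = 47/8
s_8 = 1/2·47/8 + 3/2·1/4 + -1/2·19/2 + -2·1 = -55/16
s_9 = 1/2·-55/16 + 3/2·47/8 + -1/2·1/4 + -2·19/2 = -385/32
s_10 = 1/2·-385/32 + 3/2·-55/16 + -1/2·47/8 + -2·1/4 = -935/64
s_11 = 1/2·-935/64 + 3/2·-385/32 + -1/2·-55/16 + -2·47/8 = -4529/128
s_12 = 1/2·-4529/128 + 3/2·-935/64 + -1/2·-385/32 + -2·-55/16 = -6839/256
s_13 = 1/2·-6839/256 + 3/2·-4529/128 + -1/2·-935/64 + -2·-385/32 = -17953/512
s_14 = 1/2·-17953/512 + 3/2·-6839/256 + -1/2·-4529/128 + -2·-935/64 = -10951/1024
s_15 = 1/2·-10951/1024 + 3/2·-17953/512 + -1/2·-6839/256 + -2·-4529/128 = 53615/2048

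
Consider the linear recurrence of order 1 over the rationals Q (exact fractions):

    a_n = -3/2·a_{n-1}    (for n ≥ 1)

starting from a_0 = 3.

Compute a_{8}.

19683/256

a_1 = -3/2·3 = -9/2
a_2 = -3/2·-9/2 = 27/4
a_3 = -3/2·27/4 = -81/8
a_4 = -3/2·-81/8 = 243/16
a_5 = -3/2·243/16 = -729/32
a_6 = -3/2·-729/32 = 2187/64
a_7 = -3/2·2187/64 = -6561/128
a_8 = -3/2·-6561/128 = 19683/256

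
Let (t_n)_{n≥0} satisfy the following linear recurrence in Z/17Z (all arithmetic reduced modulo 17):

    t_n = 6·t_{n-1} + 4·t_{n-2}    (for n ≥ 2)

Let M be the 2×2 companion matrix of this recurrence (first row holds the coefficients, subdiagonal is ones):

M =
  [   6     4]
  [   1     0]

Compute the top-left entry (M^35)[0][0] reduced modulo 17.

9

(M^35)[0][0] is the top entry after applying M 35 times to the unit state (1, 0). Equivalently it is h_{36} for the auxiliary sequence (h_n) obeying the same recurrence with h_1 = 1 and h_i = 0 for 0 ≤ i < 1:
h_2 = 6·1 + 4·0 = 6
h_3 = 6·6 + 4·1 = 6
h_4 = 6·6 + 4·6 = 9
h_5 = 6·9 + 4·6 = 10
h_6 = 6·10 + 4·9 = 11
h_7 = 6·11 + 4·10 = 4
h_8 = 6·4 + 4·11 = 0
h_9 = 6·0 + 4·4 = 16
h_10 = 6·16 + 4·0 = 11
h_11 = 6·11 + 4·16 = 11
h_12 = 6·11 + 4·11 = 8
h_13 = 6·8 + 4·11 = 7
h_14 = 6·7 + 4·8 = 6
h_15 = 6·6 + 4·7 = 13
h_16 = 6·13 + 4·6 = 0
h_17 = 6·0 + 4·13 = 1
(h_16, h_17) = (0, 1) = (h_0, h_1), so the sequence has period 16.
36 ≡ 4 (mod 16), hence h_36 = h_4 = 9.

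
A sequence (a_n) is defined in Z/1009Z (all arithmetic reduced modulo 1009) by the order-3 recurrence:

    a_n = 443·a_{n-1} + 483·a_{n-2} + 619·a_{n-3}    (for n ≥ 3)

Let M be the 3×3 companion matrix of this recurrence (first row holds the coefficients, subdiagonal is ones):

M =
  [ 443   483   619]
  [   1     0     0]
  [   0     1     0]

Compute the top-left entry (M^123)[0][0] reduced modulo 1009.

(M^123)[0][0] is the top entry after applying M 123 times to the unit state (1, 0, 0). Equivalently it is h_{125} for the auxiliary sequence (h_n) obeying the same recurrence with h_2 = 1 and h_i = 0 for 0 ≤ i < 2:
h_3 = 443·1 + 483·0 + 619·0 = 443
h_4 = 443·443 + 483·1 + 619·0 = 986
h_5 = 443·986 + 483·443 + 619·1 = 581
h_6 = 443·581 + 483·986 + 619·443 = 856
h_7 = 443·856 + 483·581 + 619·986 = 843
h_8 = 443·843 + 483·856 + 619·581 = 312
Continuing the recurrence:
  h_9 = 664;  h_10 = 43;  h_11 = 137;  h_12 = 84;  h_13 = 848;  h_14 = 575
  h_15 = 924;  h_16 = 160;  h_17 = 312;  h_18 = 432;  h_19 = 179;  h_20 = 797
  h_21 = 636;  h_22 = 570;  h_23 = 654;  h_24 = 166;  h_25 = 635;  h_26 = 478
  h_27 = 678;  h_28 = 49;  h_29 = 312;  h_30 = 381;  h_31 = 696;  h_32 = 368
  h_33 = 479;  h_34 = 448;  h_35 = 754;  h_36 = 356;  h_37 = 74;  h_38 = 471
  h_39 = 619;  h_40 = 638;  h_41 = 375;  h_42 = 799;  h_43 = 715;  h_44 = 453
  h_45 = 326;  h_46 = 620;  h_47 = 171;  h_48 = 868;  h_49 = 310;  h_50 = 519
  h_51 = 767;  h_52 = 373;  h_53 = 320;  h_54 = 591;  h_55 = 491;  h_56 = 800
  h_57 = 850;  h_58 = 366;  h_59 = 366;  h_60 = 353;  h_61 = 725;  h_62 = 829
  h_63 = 586;  h_64 = 898;  h_65 = 356;  h_66 = 671;  h_67 = 928;  h_68 = 38
  h_69 = 559;  h_70 = 935;  h_71 = 415;  h_72 = 723;  h_73 = 698;  h_74 = 145
  h_75 = 337;  h_76 = 583;  h_77 = 241;  h_78 = 636;  h_79 = 260;  h_80 = 453
  h_81 = 526;  h_82 = 294;  h_83 = 785;  h_84 = 79;  h_85 = 828;  h_86 = 938
  h_87 = 655;  h_88 = 555;  h_89 = 664;  h_90 = 31;  h_91 = 951;  h_92 = 731
  h_93 = 200;  h_94 = 153;  h_95 = 369;  h_96 = 953;  h_97 = 921;  h_98 = 939
  h_99 = 794;  h_100 = 111;  h_101 = 880;  h_102 = 605;  h_103 = 978;  h_104 = 867
  h_105 = 979;  h_106 = 844;  h_107 = 83;  h_108 = 53;  h_109 = 784;  h_110 = 508
  h_111 = 853;  h_112 = 657;  h_113 = 430;  h_114 = 594;  h_115 = 694;  h_116 = 846
  h_117 = 54;  h_118 = 440;  h_119 = 34;  h_120 = 686;  h_121 = 397;  h_122 = 548
  h_123 = 490
h_124 = 443·490 + 483·548 + 619·397 = 8
h_125 = 443·8 + 483·490 + 619·548 = 260

260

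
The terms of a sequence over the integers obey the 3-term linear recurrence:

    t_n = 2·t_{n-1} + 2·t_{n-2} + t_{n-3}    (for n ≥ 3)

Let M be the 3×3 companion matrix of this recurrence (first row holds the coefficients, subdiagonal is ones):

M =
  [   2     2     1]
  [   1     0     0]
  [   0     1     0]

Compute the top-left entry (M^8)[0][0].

(M^8)[0][0] is the top entry after applying M 8 times to the unit state (1, 0, 0). Equivalently it is h_{10} for the auxiliary sequence (h_n) obeying the same recurrence with h_2 = 1 and h_i = 0 for 0 ≤ i < 2:
h_3 = 2·1 + 2·0 + 1·0 = 2
h_4 = 2·2 + 2·1 + 1·0 = 6
h_5 = 2·6 + 2·2 + 1·1 = 17
h_6 = 2·17 + 2·6 + 1·2 = 48
h_7 = 2·48 + 2·17 + 1·6 = 136
h_8 = 2·136 + 2·48 + 1·17 = 385
h_9 = 2·385 + 2·136 + 1·48 = 1090
h_10 = 2·1090 + 2·385 + 1·136 = 3086

3086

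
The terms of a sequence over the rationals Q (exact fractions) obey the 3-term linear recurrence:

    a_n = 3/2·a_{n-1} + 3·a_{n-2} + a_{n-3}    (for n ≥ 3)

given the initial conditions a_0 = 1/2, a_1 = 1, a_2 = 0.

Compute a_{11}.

4095999/512

a_3 = 3/2·0 + 3·1 + 1·1/2 = 7/2
a_4 = 3/2·7/2 + 3·0 + 1·1 = 25/4
a_5 = 3/2·25/4 + 3·7/2 + 1·0 = 159/8
a_6 = 3/2·159/8 + 3·25/4 + 1·7/2 = 833/16
a_7 = 3/2·833/16 + 3·159/8 + 1·25/4 = 4607/32
a_8 = 3/2·4607/32 + 3·833/16 + 1·159/8 = 25089/64
a_9 = 3/2·25089/64 + 3·4607/32 + 1·833/16 = 137215/128
a_10 = 3/2·137215/128 + 3·25089/64 + 1·4607/32 = 749569/256
a_11 = 3/2·749569/256 + 3·137215/128 + 1·25089/64 = 4095999/512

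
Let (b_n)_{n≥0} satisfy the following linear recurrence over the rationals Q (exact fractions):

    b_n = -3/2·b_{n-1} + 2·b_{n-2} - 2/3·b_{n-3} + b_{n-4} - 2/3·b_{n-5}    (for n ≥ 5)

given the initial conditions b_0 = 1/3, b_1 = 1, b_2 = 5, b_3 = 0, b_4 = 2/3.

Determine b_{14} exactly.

988419589/62208

b_5 = -3/2·2/3 + 2·0 + -2/3·5 + 1·1 + -2/3·1/3 = -32/9
b_6 = -3/2·-32/9 + 2·2/3 + -2/3·0 + 1·5 + -2/3·1 = 11
b_7 = -3/2·11 + 2·-32/9 + -2/3·2/3 + 1·0 + -2/3·5 = -493/18
b_8 = -3/2·-493/18 + 2·11 + -2/3·-32/9 + 1·2/3 + -2/3·0 = 7141/108
b_9 = -3/2·7141/108 + 2·-493/18 + -2/3·11 + 1·-32/9 + -2/3·2/3 = -3967/24
b_10 = -3/2·-3967/24 + 2·7141/108 + -2/3·-493/18 + 1·11 + -2/3·-32/9 = 177901/432
b_11 = -3/2·177901/432 + 2·-3967/24 + -2/3·7141/108 + 1·-493/18 + -2/3·11 = -2662237/2592
b_12 = -3/2·-2662237/2592 + 2·177901/432 + -2/3·-3967/24 + 1·7141/108 + -2/3·-493/18 = 4421669/1728
b_13 = -3/2·4421669/1728 + 2·-2662237/2592 + -2/3·177901/432 + 1·-3967/24 + -2/3·7141/108 = -66110101/10368
b_14 = -3/2·-66110101/10368 + 2·4421669/1728 + -2/3·-2662237/2592 + 1·177901/432 + -2/3·-3967/24 = 988419589/62208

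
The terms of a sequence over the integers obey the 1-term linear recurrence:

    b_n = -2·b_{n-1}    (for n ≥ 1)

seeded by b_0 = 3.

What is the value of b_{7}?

b_1 = -2·3 = -6
b_2 = -2·-6 = 12
b_3 = -2·12 = -24
b_4 = -2·-24 = 48
b_5 = -2·48 = -96
b_6 = -2·-96 = 192
b_7 = -2·192 = -384

-384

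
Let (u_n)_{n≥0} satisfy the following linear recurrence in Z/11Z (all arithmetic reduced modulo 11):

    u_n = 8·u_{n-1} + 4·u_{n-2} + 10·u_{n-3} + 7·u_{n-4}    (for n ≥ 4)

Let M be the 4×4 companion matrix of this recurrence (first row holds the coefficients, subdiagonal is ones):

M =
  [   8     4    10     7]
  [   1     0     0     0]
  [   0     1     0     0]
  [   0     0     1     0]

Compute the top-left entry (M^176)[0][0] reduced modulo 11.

7

(M^176)[0][0] is the top entry after applying M 176 times to the unit state (1, 0, 0, 0). Equivalently it is h_{179} for the auxiliary sequence (h_n) obeying the same recurrence with h_3 = 1 and h_i = 0 for 0 ≤ i < 3:
h_4 = 8·1 + 4·0 + 10·0 + 7·0 = 8
h_5 = 8·8 + 4·1 + 10·0 + 7·0 = 2
h_6 = 8·2 + 4·8 + 10·1 + 7·0 = 3
h_7 = 8·3 + 4·2 + 10·8 + 7·1 = 9
h_8 = 8·9 + 4·3 + 10·2 + 7·8 = 6
h_9 = 8·6 + 4·9 + 10·3 + 7·2 = 7
Continuing the recurrence:
  h_10 = 4;  h_11 = 7;  h_12 = 8;  h_13 = 5;  h_14 = 5;  h_15 = 2
  h_16 = 10;  h_17 = 8;  h_18 = 5;  h_19 = 10;  h_20 = 8;  h_21 = 1
  h_22 = 10;  h_23 = 3;  h_24 = 9;  h_25 = 4;  h_26 = 3;  h_27 = 8
  h_28 = 3;  h_29 = 4;  h_30 = 2;  h_31 = 8;  h_32 = 1;  h_33 = 0
  h_34 = 10;  h_35 = 3;  h_36 = 5;  h_37 = 9;  h_38 = 5;  h_39 = 4
  h_40 = 1;  h_41 = 5;  h_42 = 9;  h_43 = 9;  h_44 = 0;  h_45 = 7
  h_46 = 0;  h_47 = 3;  h_48 = 6;  h_49 = 10;  h_50 = 2;  h_51 = 5
  h_52 = 3;  h_53 = 2;  h_54 = 4;  h_55 = 6;  h_56 = 6;  h_57 = 5
  h_58 = 9;  h_59 = 7;  h_60 = 8;  h_61 = 8;  h_62 = 9;  h_63 = 2
  h_64 = 1;  h_65 = 8;  h_66 = 8;  h_67 = 10;  h_68 = 1;  h_69 = 8
  h_70 = 4;  h_71 = 1;  h_72 = 1;  h_73 = 9;  h_74 = 4;  h_75 = 8
  h_76 = 1;  h_77 = 0;  h_78 = 2;  h_79 = 5;  h_80 = 0;  h_81 = 7
  h_82 = 10;  h_83 = 0;  h_84 = 0;  h_85 = 6;  h_86 = 8;  h_87 = 0
  h_88 = 4;  h_89 = 0;  h_90 = 6;  h_91 = 0;  h_92 = 8;  h_93 = 3
  h_94 = 10;  h_95 = 7;  h_96 = 6;  h_97 = 10;  h_98 = 2;  h_99 = 0
  h_100 = 7;  h_101 = 3;  h_102 = 0;  h_103 = 5;  h_104 = 9;  h_105 = 3
  h_106 = 0;  h_107 = 5;  h_108 = 1;  h_109 = 5;  h_110 = 6;  h_111 = 3
  h_112 = 6;  h_113 = 1;  h_114 = 5;  h_115 = 4;  h_116 = 5;  h_117 = 3
  h_118 = 9;  h_119 = 8;  h_120 = 0;  h_121 = 0;  h_122 = 0;  h_123 = 1
  h_124 = 8;  h_125 = 2;  h_126 = 3;  h_127 = 9;  h_128 = 6;  h_129 = 7
  h_130 = 4;  h_131 = 7;  h_132 = 8;  h_133 = 5;  h_134 = 5;  h_135 = 2
  h_136 = 10;  h_137 = 8;  h_138 = 5;  h_139 = 10;  h_140 = 8;  h_141 = 1
  h_142 = 10;  h_143 = 3;  h_144 = 9;  h_145 = 4;  h_146 = 3;  h_147 = 8
  h_148 = 3;  h_149 = 4;  h_150 = 2;  h_151 = 8;  h_152 = 1;  h_153 = 0
  h_154 = 10;  h_155 = 3;  h_156 = 5;  h_157 = 9;  h_158 = 5;  h_159 = 4
  h_160 = 1;  h_161 = 5;  h_162 = 9;  h_163 = 9;  h_164 = 0;  h_165 = 7
  h_166 = 0;  h_167 = 3;  h_168 = 6;  h_169 = 10;  h_170 = 2;  h_171 = 5
  h_172 = 3;  h_173 = 2;  h_174 = 4;  h_175 = 6;  h_176 = 6;  h_177 = 5
h_178 = 8·5 + 4·6 + 10·6 + 7·4 = 9
h_179 = 8·9 + 4·5 + 10·6 + 7·6 = 7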